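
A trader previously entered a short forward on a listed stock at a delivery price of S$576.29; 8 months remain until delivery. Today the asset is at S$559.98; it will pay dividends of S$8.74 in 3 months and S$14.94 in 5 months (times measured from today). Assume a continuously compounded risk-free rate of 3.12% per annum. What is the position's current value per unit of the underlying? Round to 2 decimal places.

S$27.87

PV(remaining dividends) I = 8.74·e^(−0.0312·3/12) + 14.94·e^(−0.0312·5/12) = 23.4191
Current forward F = (S − I)·e^(rT) = (559.98 − 23.4191)·e^(0.0312·8/12) = 536.5609 × 1.021018 = 547.8383
Value (long) = (F − K)·e^(−rT) = (547.8383 − 576.29) × 0.979415 = -27.8660
Short position value = −(long value) = S$27.87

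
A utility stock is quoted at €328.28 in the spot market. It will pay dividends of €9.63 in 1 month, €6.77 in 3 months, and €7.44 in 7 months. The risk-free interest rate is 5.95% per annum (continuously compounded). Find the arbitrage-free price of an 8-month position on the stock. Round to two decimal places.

PV(dividends) I = 9.63·e^(−0.0595·1/12) + 6.77·e^(−0.0595·3/12) + 7.44·e^(−0.0595·7/12)
I = 9.5824 + 6.6700 + 7.1862 = 23.4386
F = (S − I)·e^(rT) = (328.28 − 23.4386) · e^(0.0595·8/12)
= 304.8414 · e^0.039667 = 304.8414 × 1.040464 = €317.18

€317.18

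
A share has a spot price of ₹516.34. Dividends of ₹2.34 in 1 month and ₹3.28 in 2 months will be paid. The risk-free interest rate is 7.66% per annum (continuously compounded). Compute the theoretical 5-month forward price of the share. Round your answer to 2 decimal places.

PV(dividends) I = 2.34·e^(−0.0766·1/12) + 3.28·e^(−0.0766·2/12)
I = 2.3251 + 3.2384 = 5.5635
F = (S − I)·e^(rT) = (516.34 − 5.5635) · e^(0.0766·5/12)
= 510.7765 · e^0.031917 = 510.7765 × 1.032432 = ₹527.34

₹527.34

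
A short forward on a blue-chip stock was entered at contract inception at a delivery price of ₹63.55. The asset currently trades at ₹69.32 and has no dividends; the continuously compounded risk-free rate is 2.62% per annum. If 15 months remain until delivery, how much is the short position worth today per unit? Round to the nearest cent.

-₹7.82

Current fair forward for the remaining 15 months: F = S·e^(r·T), r = 0.0262
F = 69.32 · e^(0.0262 × 15/12) = 69.32 × 1.033292 = 71.6278
Value of long forward = (F − K)·e^(−rT) = (71.6278 − 63.55) · e^(−0.0262·15/12)
= 8.0778 × 0.967780 = 7.82
Short position value = −(long value) = -₹7.82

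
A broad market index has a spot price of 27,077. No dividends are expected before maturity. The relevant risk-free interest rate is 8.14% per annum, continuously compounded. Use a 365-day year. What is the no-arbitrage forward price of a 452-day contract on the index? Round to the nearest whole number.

F = S·e^(rT) = 27077 · e^(0.0814 × 452/365)
= 27077 · e^0.100802 = 27077 × 1.106058
F = 29,949

29,949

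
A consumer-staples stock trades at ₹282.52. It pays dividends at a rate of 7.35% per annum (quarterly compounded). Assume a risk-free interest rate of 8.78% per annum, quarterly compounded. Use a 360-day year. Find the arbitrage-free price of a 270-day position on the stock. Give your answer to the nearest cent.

F = S · (1+r/4)^(4T) / (1+q/4)^(4T)
= 282.52 × 1.067306 / 1.056144 = 282.52 × 1.010569
F = ₹285.51

₹285.51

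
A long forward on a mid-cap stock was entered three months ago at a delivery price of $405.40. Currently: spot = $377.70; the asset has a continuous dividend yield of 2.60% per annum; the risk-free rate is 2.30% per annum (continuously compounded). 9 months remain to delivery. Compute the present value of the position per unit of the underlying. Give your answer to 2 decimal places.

Current fair forward for the remaining 9 months: F = S·e^((r − q)·T), (r − q) = 0.0230 − 0.0260 = -0.0030
F = 377.70 · e^(-0.0030 × 9/12) = 377.70 × 0.997753 = 376.8513
Value of long forward = (F − K)·e^(−rT) = (376.8513 − 405.40) · e^(−0.0230·9/12)
= -28.5487 × 0.982898 = -28.06

-$28.06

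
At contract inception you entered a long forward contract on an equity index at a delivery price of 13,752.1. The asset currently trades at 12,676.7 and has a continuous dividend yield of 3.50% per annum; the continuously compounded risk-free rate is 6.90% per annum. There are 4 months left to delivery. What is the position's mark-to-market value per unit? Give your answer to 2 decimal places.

-909.75

Current fair forward for the remaining 4 months: F = S·e^((r − q)·T), (r − q) = 0.0690 − 0.0350 = 0.0340
F = 12676.7 · e^(0.0340 × 4/12) = 12676.7 × 1.01139780 = 12821.1865
Value of long forward = (F − K)·e^(−rT) = (12821.1865 − 13752.1) · e^(−0.0690·4/12)
= -930.9135 × 0.97726248 = -909.75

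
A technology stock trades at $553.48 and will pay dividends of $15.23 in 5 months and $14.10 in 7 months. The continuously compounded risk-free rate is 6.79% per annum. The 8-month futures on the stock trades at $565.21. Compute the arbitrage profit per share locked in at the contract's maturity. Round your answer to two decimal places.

$15.77 per share

PV(dividends) I = 15.23·e^(−0.0679·5/12) + 14.10·e^(−0.0679·7/12) = 28.3576
Fair futures F* = (S − I)·e^(rT) = (553.48 − 28.3576)·e^0.045267 = 525.1224 × 1.046307 = 549.4392
Market $565.21 > fair 549.4392: forward overpriced → cash-and-carry (borrow at r, buy the stock and collect the dividends, short the forward).
Profit at T = |F_mkt − F*| = |565.21 − 549.4392| = $15.77 per share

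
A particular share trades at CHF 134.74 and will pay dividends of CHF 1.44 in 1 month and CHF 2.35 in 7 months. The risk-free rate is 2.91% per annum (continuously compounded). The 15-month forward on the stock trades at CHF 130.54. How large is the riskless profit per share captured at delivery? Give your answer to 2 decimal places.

PV(dividends) I = 1.44·e^(−0.0291·1/12) + 2.35·e^(−0.0291·7/12) = 3.7470
Fair forward F* = (S − I)·e^(rT) = (134.74 − 3.7470)·e^0.036375 = 130.9930 × 1.037045 = 135.8456
Market CHF 130.54 < fair 135.8456: forward underpriced → reverse cash-and-carry (short the stock, invest proceeds at r, pay the dividends, go long the forward).
Profit at T = |F_mkt − F*| = |130.54 − 135.8456| = CHF 5.31 per share

CHF 5.31 per share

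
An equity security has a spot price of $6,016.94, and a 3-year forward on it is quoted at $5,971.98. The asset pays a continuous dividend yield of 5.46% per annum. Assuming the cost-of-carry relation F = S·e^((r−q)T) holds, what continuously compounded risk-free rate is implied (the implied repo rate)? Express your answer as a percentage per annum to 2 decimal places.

5.21%

From F = S·e^((r−q)T): (r − q) = ln(F/S)/T
ln(5971.98/6016.94) = ln(0.992528) = -0.007500
(r − q) = -0.007500 / (3) = -0.002500
r = ln(F/S)/T + q = -0.002500 + 0.0546 = 0.052100
r = 5.21%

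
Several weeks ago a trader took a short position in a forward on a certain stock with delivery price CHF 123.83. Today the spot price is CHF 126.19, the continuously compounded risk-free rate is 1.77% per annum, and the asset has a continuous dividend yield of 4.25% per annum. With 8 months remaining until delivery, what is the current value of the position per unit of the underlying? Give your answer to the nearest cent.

-CHF 0.29

Current fair forward for the remaining 8 months: F = S·e^((r − q)·T), (r − q) = 0.0177 − 0.0425 = -0.0248
F = 126.19 · e^(-0.0248 × 8/12) = 126.19 × 0.983603 = 124.1209
Value of long forward = (F − K)·e^(−rT) = (124.1209 − 123.83) · e^(−0.0177·8/12)
= 0.2909 × 0.988269 = 0.29
Short position value = −(long value) = -CHF 0.29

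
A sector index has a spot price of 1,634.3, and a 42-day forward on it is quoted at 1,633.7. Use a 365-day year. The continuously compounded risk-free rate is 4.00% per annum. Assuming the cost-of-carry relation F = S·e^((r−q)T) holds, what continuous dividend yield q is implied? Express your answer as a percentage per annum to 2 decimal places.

From F = S·e^((r−q)T): (r − q) = ln(F/S)/T
ln(1633.7/1634.3) = ln(0.999633) = -0.000367
(r − q) = -0.000367 / (42/365) = -0.003189
q = r − ln(F/S)/T = 0.0400 + 0.003189 = 0.043189
q = 4.32%

4.32%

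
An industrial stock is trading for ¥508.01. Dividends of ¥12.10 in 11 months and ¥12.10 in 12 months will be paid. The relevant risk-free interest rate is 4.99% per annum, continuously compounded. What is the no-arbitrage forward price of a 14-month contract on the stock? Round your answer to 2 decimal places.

¥514.01

PV(dividends) I = 12.10·e^(−0.0499·11/12) + 12.10·e^(−0.0499·12/12)
I = 11.5590 + 11.5110 = 23.0700
F = (S − I)·e^(rT) = (508.01 − 23.0700) · e^(0.0499·14/12)
= 484.9400 · e^0.058217 = 484.9400 × 1.059945 = ¥514.01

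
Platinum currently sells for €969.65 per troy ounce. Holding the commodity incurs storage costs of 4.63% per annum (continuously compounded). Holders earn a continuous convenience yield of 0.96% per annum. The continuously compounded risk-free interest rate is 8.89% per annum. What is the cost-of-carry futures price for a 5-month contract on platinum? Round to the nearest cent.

€1,021.75 per troy ounce

Net carry = r + u − y = 0.0889 + 0.0463 − 0.0096 = 0.1256
F = S·e^((r+u−y)T) = 969.65 · e^(0.1256 × 5/12) = 969.65 · e^0.052333
= 969.65 × 1.053727 = €1,021.75 per troy ounce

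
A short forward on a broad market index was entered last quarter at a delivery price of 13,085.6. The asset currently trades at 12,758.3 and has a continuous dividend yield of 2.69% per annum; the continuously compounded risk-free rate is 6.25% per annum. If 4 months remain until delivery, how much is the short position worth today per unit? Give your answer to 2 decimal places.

Current fair forward for the remaining 4 months: F = S·e^((r − q)·T), (r − q) = 0.0625 − 0.0269 = 0.0356
F = 12758.3 · e^(0.0356 × 4/12) = 12758.3 × 1.01193735 = 12910.6003
Value of long forward = (F − K)·e^(−rT) = (12910.6003 − 13085.6) · e^(−0.0625·4/12)
= -174.9997 × 0.97938218 = -171.39
Short position value = −(long value) = 171.39

171.39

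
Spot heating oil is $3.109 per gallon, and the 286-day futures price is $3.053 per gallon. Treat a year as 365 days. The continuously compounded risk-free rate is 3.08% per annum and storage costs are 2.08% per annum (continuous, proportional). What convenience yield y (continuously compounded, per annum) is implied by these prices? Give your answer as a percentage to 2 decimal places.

7.48%

F = S·e^((r+u−y)T) ⇒ (r+u−y) = ln(F/S)/T
ln(3.053/3.109) = -0.018176; /T ⇒ -0.023197
y = r + u − ln(F/S)/T = 0.0308 + 0.0208 + 0.023197 = 0.074797
y = 7.48%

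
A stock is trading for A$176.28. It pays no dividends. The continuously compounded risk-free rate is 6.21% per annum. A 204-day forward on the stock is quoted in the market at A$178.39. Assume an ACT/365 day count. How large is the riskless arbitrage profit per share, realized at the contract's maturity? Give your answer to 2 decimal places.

Fair forward: F* = S·e^(carry·T), with carry = r = 0.0621
F* = 176.28 · e^(0.0621 × 204/365) = 176.28 · e^0.034708 = 176.28 × 1.035317 = A$182.5057
Market A$178.39 < fair A$182.5057: forward underpriced → reverse cash-and-carry (short spot, go long the forward).
At maturity, profit = |F_mkt − F*| = |178.39 − 182.5057| = A$4.12 per share

A$4.12 per share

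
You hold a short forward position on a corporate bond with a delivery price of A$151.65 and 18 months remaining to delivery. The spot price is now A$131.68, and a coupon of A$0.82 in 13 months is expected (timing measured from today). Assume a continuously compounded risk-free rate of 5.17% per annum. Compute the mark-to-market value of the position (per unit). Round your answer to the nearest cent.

PV(remaining coupons) I = 0.82·e^(−0.0517·13/12) = 0.7753
Current forward F = (S − I)·e^(rT) = (131.68 − 0.7753)·e^(0.0517·18/12) = 130.9047 × 1.080636 = 141.4603
Value (long) = (F − K)·e^(−rT) = (141.4603 − 151.65) × 0.925381 = -9.4294
Short position value = −(long value) = A$9.43

A$9.43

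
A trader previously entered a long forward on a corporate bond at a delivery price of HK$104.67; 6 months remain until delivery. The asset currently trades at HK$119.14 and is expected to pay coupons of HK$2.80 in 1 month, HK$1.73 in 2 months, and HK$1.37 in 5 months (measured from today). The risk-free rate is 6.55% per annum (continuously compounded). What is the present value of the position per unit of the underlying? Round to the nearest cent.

HK$12.01

PV(remaining coupons) I = 2.80·e^(−0.0655·1/12) + 1.73·e^(−0.0655·2/12) + 1.37·e^(−0.0655·5/12) = 5.8291
Current forward F = (S − I)·e^(rT) = (119.14 − 5.8291)·e^(0.0655·6/12) = 113.3109 × 1.033292 = 117.0832
Value (long) = (F − K)·e^(−rT) = (117.0832 − 104.67) × 0.967780 = 12.0132
Value = HK$12.01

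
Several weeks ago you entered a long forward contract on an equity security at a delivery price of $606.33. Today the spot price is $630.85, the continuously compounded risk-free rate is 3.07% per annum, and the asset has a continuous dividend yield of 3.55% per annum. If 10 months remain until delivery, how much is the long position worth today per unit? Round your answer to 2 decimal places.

$21.45

Current fair forward for the remaining 10 months: F = S·e^((r − q)·T), (r − q) = 0.0307 − 0.0355 = -0.0048
F = 630.85 · e^(-0.0048 × 10/12) = 630.85 × 0.996008 = 628.3316
Value of long forward = (F − K)·e^(−rT) = (628.3316 − 606.33) · e^(−0.0307·10/12)
= 22.0016 × 0.974741 = 21.45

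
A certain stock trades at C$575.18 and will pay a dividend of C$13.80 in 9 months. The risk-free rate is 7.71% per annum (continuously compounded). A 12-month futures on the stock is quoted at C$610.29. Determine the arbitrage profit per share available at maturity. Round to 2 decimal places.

C$3.08 per share

PV(dividends) I = 13.80·e^(−0.0771·9/12) = 13.0246
Fair futures F* = (S − I)·e^(rT) = (575.18 − 13.0246)·e^0.077100 = 562.1554 × 1.080150 = 607.2122
Market C$610.29 > fair 607.2122: forward overpriced → cash-and-carry (borrow at r, buy the stock and collect the dividends, short the forward).
Profit at T = |F_mkt − F*| = |610.29 − 607.2122| = C$3.08 per share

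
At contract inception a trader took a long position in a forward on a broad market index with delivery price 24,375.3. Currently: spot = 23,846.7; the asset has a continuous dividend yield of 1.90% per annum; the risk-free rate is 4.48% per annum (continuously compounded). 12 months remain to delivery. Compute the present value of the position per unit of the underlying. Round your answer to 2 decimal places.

90.50

Current fair forward for the remaining 12 months: F = S·e^((r − q)·T), (r − q) = 0.0448 − 0.0190 = 0.0258
F = 23846.7 · e^(0.0258 × 12/12) = 23846.7 × 1.02613570 = 24469.9502
Value of long forward = (F − K)·e^(−rT) = (24469.9502 − 24375.3) · e^(−0.0448·12/12)
= 94.6502 × 0.95618870 = 90.50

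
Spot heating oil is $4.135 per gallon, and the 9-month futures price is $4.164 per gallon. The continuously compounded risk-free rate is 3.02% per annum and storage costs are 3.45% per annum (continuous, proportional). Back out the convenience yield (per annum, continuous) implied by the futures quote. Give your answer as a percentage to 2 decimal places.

5.54%

F = S·e^((r+u−y)T) ⇒ (r+u−y) = ln(F/S)/T
ln(4.164/4.135) = 0.006989; /T ⇒ 0.009319
y = r + u − ln(F/S)/T = 0.0302 + 0.0345 − 0.009319 = 0.055381
y = 5.54%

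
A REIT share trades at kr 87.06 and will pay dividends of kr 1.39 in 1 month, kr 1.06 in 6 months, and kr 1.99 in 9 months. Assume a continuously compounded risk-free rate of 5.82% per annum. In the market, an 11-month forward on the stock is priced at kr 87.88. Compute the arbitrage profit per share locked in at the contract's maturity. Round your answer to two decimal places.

PV(dividends) I = 1.39·e^(−0.0582·1/12) + 1.06·e^(−0.0582·6/12) + 1.99·e^(−0.0582·9/12) = 4.3179
Fair forward F* = (S − I)·e^(rT) = (87.06 − 4.3179)·e^0.053350 = 82.7421 × 1.054799 = 87.2763
Market kr 87.88 > fair 87.2763: forward overpriced → cash-and-carry (borrow at r, buy the stock and collect the dividends, short the forward).
Profit at T = |F_mkt − F*| = |87.88 − 87.2763| = kr 0.60 per share

kr 0.60 per share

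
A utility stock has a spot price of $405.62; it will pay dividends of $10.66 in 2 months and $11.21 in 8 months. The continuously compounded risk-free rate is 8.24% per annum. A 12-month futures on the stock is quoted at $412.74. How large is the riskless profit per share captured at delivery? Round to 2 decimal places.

PV(dividends) I = 10.66·e^(−0.0824·2/12) + 11.21·e^(−0.0824·8/12) = 21.1254
Fair futures F* = (S − I)·e^(rT) = (405.62 − 21.1254)·e^0.082400 = 384.4946 × 1.085890 = 417.5188
Market $412.74 < fair 417.5188: forward underpriced → reverse cash-and-carry (short the stock, invest proceeds at r, pay the dividends, go long the forward).
Profit at T = |F_mkt − F*| = |412.74 − 417.5188| = $4.78 per share

$4.78 per share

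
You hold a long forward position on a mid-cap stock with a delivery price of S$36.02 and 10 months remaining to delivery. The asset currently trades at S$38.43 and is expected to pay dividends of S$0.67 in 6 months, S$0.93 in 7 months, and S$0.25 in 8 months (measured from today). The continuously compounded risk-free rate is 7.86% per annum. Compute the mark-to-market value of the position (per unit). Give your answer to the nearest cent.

S$2.92

PV(remaining dividends) I = 0.67·e^(−0.0786·6/12) + 0.93·e^(−0.0786·7/12) + 0.25·e^(−0.0786·8/12) = 1.7697
Current forward F = (S − I)·e^(rT) = (38.43 − 1.7697)·e^(0.0786·10/12) = 36.6603 × 1.067693 = 39.1419
Value (long) = (F − K)·e^(−rT) = (39.1419 − 36.02) × 0.936599 = 2.9240
Value = S$2.92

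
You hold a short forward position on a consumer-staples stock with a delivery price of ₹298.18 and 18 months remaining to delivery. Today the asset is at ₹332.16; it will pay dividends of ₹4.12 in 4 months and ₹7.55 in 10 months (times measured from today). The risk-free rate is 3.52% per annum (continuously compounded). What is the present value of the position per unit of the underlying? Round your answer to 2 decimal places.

PV(remaining dividends) I = 4.12·e^(−0.0352·4/12) + 7.55·e^(−0.0352·10/12) = 11.4037
Current forward F = (S − I)·e^(rT) = (332.16 − 11.4037)·e^(0.0352·18/12) = 320.7563 × 1.054219 = 338.1474
Value (long) = (F − K)·e^(−rT) = (338.1474 − 298.18) × 0.948570 = 37.9119
Short position value = −(long value) = -₹37.91

-₹37.91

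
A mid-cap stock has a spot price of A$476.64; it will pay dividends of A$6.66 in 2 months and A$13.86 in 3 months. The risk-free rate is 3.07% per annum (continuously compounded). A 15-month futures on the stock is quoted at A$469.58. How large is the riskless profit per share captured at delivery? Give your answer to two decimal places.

PV(dividends) I = 6.66·e^(−0.0307·2/12) + 13.86·e^(−0.0307·3/12) = 20.3800
Fair futures F* = (S − I)·e^(rT) = (476.64 − 20.3800)·e^0.038375 = 456.2600 × 1.039121 = 474.1093
Market A$469.58 < fair 474.1093: forward underpriced → reverse cash-and-carry (short the stock, invest proceeds at r, pay the dividends, go long the forward).
Profit at T = |F_mkt − F*| = |469.58 − 474.1093| = A$4.53 per share

A$4.53 per share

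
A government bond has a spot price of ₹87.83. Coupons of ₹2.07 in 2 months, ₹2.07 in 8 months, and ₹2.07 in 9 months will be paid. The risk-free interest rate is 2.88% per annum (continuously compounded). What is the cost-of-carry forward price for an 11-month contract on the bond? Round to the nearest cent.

PV(coupons) I = 2.07·e^(−0.0288·2/12) + 2.07·e^(−0.0288·8/12) + 2.07·e^(−0.0288·9/12)
I = 2.0601 + 2.0306 + 2.0258 = 6.1165
F = (S − I)·e^(rT) = (87.83 − 6.1165) · e^(0.0288·11/12)
= 81.7135 · e^0.026400 = 81.7135 × 1.026752 = ₹83.90

₹83.90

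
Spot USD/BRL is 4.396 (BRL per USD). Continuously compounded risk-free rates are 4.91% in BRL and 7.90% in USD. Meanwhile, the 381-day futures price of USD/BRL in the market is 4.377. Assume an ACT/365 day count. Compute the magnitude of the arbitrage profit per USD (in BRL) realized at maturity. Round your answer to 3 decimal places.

Fair futures: F* = S·e^(carry·T), with carry = (r_BRL − r_USD) = 0.0491 − 0.0790 = -0.0299
F* = 4.396 · e^(-0.0299 × 381/365) = 4.396 · e^-0.031211 = 4.396 × 0.969271 = 4.2609
Market 4.377 > fair 4.2609: forward overpriced → cash-and-carry (buy spot, short the forward).
At maturity, profit = |F_mkt − F*| = |4.377 − 4.2609| = 0.116 per USD (in BRL)

0.116 per USD (in BRL)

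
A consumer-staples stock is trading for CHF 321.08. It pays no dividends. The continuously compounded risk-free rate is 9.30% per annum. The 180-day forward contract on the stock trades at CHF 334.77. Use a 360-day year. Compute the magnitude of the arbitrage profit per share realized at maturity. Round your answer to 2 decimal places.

Fair forward: F* = S·e^(carry·T), with carry = r = 0.0930
F* = 321.08 · e^(0.0930 × 180/360) = 321.08 · e^0.046500 = 321.08 × 1.047598 = CHF 336.3628
Market CHF 334.77 < fair CHF 336.3628: forward underpriced → reverse cash-and-carry (short spot, go long the forward).
At maturity, profit = |F_mkt − F*| = |334.77 − 336.3628| = CHF 1.59 per share

CHF 1.59 per share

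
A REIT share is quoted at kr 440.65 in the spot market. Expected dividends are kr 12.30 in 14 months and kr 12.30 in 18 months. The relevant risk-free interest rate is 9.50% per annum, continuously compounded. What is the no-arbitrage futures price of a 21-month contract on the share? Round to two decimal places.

kr 494.75

PV(dividends) I = 12.30·e^(−0.0950·14/12) + 12.30·e^(−0.0950·18/12)
I = 11.0096 + 10.6664 = 21.6760
F = (S − I)·e^(rT) = (440.65 − 21.6760) · e^(0.0950·21/12)
= 418.9740 · e^0.166250 = 418.9740 × 1.180868 = kr 494.75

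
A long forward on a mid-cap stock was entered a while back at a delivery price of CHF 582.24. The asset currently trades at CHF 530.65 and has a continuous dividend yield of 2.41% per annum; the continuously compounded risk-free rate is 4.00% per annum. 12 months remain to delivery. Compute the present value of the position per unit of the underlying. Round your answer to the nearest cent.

-CHF 41.40

Current fair forward for the remaining 12 months: F = S·e^((r − q)·T), (r − q) = 0.0400 − 0.0241 = 0.0159
F = 530.65 · e^(0.0159 × 12/12) = 530.65 × 1.016027 = 539.1547
Value of long forward = (F − K)·e^(−rT) = (539.1547 − 582.24) · e^(−0.0400·12/12)
= -43.0853 × 0.960789 = -41.40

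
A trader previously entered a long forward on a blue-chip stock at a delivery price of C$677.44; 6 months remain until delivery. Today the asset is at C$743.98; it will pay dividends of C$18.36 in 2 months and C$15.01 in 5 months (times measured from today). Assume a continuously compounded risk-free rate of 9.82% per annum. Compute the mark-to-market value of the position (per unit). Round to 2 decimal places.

PV(remaining dividends) I = 18.36·e^(−0.0982·2/12) + 15.01·e^(−0.0982·5/12) = 32.4702
Current forward F = (S − I)·e^(rT) = (743.98 − 32.4702)·e^(0.0982·6/12) = 711.5098 × 1.050325 = 747.3165
Value (long) = (F − K)·e^(−rT) = (747.3165 − 677.44) × 0.952086 = 66.5284
Value = C$66.53

C$66.53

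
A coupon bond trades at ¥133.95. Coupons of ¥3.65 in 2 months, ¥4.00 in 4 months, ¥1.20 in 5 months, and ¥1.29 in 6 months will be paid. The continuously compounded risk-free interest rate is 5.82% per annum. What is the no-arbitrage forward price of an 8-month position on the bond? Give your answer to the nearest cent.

¥128.89

PV(coupons) I = 3.65·e^(−0.0582·2/12) + 4.00·e^(−0.0582·4/12) + 1.20·e^(−0.0582·5/12) + 1.29·e^(−0.0582·6/12)
I = 3.6148 + 3.9231 + 1.1713 + 1.2530 = 9.9622
F = (S − I)·e^(rT) = (133.95 − 9.9622) · e^(0.0582·8/12)
= 123.9878 · e^0.038800 = 123.9878 × 1.039563 = ¥128.89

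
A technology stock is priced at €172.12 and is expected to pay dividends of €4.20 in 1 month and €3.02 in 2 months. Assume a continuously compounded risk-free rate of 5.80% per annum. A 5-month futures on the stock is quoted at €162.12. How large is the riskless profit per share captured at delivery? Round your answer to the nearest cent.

€6.86 per share

PV(dividends) I = 4.20·e^(−0.0580·1/12) + 3.02·e^(−0.0580·2/12) = 7.1707
Fair futures F* = (S − I)·e^(rT) = (172.12 − 7.1707)·e^0.024167 = 164.9493 × 1.024461 = 168.9841
Market €162.12 < fair 168.9841: forward underpriced → reverse cash-and-carry (short the stock, invest proceeds at r, pay the dividends, go long the forward).
Profit at T = |F_mkt − F*| = |162.12 − 168.9841| = €6.86 per share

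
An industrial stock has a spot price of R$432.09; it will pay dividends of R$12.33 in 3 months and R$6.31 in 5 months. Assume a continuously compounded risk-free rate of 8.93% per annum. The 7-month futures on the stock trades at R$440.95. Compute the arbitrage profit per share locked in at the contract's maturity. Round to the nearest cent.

R$4.86 per share

PV(dividends) I = 12.33·e^(−0.0893·3/12) + 6.31·e^(−0.0893·5/12) = 18.1373
Fair futures F* = (S − I)·e^(rT) = (432.09 − 18.1373)·e^0.052092 = 413.9527 × 1.053473 = 436.0880
Market R$440.95 > fair 436.0880: forward overpriced → cash-and-carry (borrow at r, buy the stock and collect the dividends, short the forward).
Profit at T = |F_mkt − F*| = |440.95 − 436.0880| = R$4.86 per share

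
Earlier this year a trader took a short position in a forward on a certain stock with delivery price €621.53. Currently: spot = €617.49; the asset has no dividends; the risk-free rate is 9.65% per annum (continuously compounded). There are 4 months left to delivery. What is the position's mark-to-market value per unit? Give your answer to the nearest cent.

-€15.63

Current fair forward for the remaining 4 months: F = S·e^(r·T), r = 0.0965
F = 617.49 · e^(0.0965 × 4/12) = 617.49 × 1.032690 = 637.6757
Value of long forward = (F − K)·e^(−rT) = (637.6757 − 621.53) · e^(−0.0965·4/12)
= 16.1457 × 0.968345 = 15.63
Short position value = −(long value) = -€15.63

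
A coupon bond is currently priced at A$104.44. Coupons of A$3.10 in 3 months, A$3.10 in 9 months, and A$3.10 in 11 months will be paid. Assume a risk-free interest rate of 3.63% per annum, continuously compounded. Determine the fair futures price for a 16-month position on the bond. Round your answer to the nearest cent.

A$100.08

PV(coupons) I = 3.10·e^(−0.0363·3/12) + 3.10·e^(−0.0363·9/12) + 3.10·e^(−0.0363·11/12)
I = 3.0720 + 3.0167 + 2.9985 = 9.0872
F = (S − I)·e^(rT) = (104.44 − 9.0872) · e^(0.0363·16/12)
= 95.3528 · e^0.048400 = 95.3528 × 1.049590 = A$100.08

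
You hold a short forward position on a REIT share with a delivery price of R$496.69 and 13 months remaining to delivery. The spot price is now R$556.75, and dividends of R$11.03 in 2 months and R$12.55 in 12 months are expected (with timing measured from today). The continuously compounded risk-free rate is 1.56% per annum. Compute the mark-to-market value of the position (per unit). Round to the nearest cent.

-R$45.03

PV(remaining dividends) I = 11.03·e^(−0.0156·2/12) + 12.55·e^(−0.0156·12/12) = 23.3571
Current forward F = (S − I)·e^(rT) = (556.75 − 23.3571)·e^(0.0156·13/12) = 533.3929 × 1.017044 = 542.4840
Value (long) = (F − K)·e^(−rT) = (542.4840 − 496.69) × 0.983242 = 45.0266
Short position value = −(long value) = -R$45.03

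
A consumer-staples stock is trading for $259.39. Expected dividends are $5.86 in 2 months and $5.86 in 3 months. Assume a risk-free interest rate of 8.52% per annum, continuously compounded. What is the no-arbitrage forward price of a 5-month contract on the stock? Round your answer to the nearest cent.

$256.83

PV(dividends) I = 5.86·e^(−0.0852·2/12) + 5.86·e^(−0.0852·3/12)
I = 5.7774 + 5.7365 = 11.5139
F = (S − I)·e^(rT) = (259.39 − 11.5139) · e^(0.0852·5/12)
= 247.8761 · e^0.035500 = 247.8761 × 1.036138 = $256.83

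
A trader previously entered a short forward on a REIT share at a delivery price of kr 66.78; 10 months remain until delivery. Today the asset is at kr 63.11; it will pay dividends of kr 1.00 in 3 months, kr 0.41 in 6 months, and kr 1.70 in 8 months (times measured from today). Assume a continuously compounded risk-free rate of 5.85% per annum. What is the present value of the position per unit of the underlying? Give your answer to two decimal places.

PV(remaining dividends) I = 1.00·e^(−0.0585·3/12) + 0.41·e^(−0.0585·6/12) + 1.70·e^(−0.0585·8/12) = 3.0186
Current forward F = (S − I)·e^(rT) = (63.11 − 3.0186)·e^(0.0585·10/12) = 60.0914 × 1.049958 = 63.0934
Value (long) = (F − K)·e^(−rT) = (63.0934 − 66.78) × 0.952419 = -3.5112
Short position value = −(long value) = kr 3.51

kr 3.51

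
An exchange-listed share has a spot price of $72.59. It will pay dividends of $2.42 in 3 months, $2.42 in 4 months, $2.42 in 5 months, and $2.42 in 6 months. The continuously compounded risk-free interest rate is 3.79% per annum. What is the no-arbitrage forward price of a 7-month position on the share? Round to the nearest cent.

$64.46

PV(dividends) I = 2.42·e^(−0.0379·3/12) + 2.42·e^(−0.0379·4/12) + 2.42·e^(−0.0379·5/12) + 2.42·e^(−0.0379·6/12)
I = 2.3972 + 2.3896 + 2.3821 + 2.3746 = 9.5435
F = (S − I)·e^(rT) = (72.59 − 9.5435) · e^(0.0379·7/12)
= 63.0465 · e^0.022108 = 63.0465 × 1.022354 = $64.46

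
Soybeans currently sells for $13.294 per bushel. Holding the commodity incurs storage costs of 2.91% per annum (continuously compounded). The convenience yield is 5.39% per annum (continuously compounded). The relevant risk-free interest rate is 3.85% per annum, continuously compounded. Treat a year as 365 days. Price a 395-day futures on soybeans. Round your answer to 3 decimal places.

Net carry = r + u − y = 0.0385 + 0.0291 − 0.0539 = 0.0137
F = S·e^((r+u−y)T) = 13.294 · e^(0.0137 × 395/365) = 13.294 · e^0.014826
= 13.294 × 1.014936 = $13.493 per bushel

$13.493 per bushel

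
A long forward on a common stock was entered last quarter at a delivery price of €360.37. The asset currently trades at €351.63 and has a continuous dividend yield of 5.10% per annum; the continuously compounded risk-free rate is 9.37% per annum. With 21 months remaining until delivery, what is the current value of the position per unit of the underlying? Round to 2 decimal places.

€15.74

Current fair forward for the remaining 21 months: F = S·e^((r − q)·T), (r − q) = 0.0937 − 0.0510 = 0.0427
F = 351.63 · e^(0.0427 × 21/12) = 351.63 × 1.077588 = 378.9123
Value of long forward = (F − K)·e^(−rT) = (378.9123 − 360.37) · e^(−0.0937·21/12)
= 18.5423 × 0.848763 = 15.74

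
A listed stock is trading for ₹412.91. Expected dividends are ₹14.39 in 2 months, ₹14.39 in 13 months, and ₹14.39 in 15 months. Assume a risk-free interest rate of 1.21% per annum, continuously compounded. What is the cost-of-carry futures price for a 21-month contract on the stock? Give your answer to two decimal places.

PV(dividends) I = 14.39·e^(−0.0121·2/12) + 14.39·e^(−0.0121·13/12) + 14.39·e^(−0.0121·15/12)
I = 14.3610 + 14.2026 + 14.1740 = 42.7376
F = (S − I)·e^(rT) = (412.91 − 42.7376) · e^(0.0121·21/12)
= 370.1724 · e^0.021175 = 370.1724 × 1.021401 = ₹378.09

₹378.09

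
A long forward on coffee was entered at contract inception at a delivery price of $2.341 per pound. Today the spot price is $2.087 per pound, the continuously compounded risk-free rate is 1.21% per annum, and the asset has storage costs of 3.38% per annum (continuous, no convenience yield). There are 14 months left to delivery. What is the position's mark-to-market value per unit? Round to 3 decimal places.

Current fair forward for the remaining 14 months: F = S·e^((r + u)·T), (r + u) = 0.0121 + 0.0338 = 0.0459
F = 2.087 · e^(0.0459 × 14/12) = 2.087 × 1.055010 = 2.2018
Value of long forward = (F − K)·e^(−rT) = (2.2018 − 2.341) · e^(−0.0121·14/12)
= -0.1392 × 0.985983 = -0.137

-$0.137 per pound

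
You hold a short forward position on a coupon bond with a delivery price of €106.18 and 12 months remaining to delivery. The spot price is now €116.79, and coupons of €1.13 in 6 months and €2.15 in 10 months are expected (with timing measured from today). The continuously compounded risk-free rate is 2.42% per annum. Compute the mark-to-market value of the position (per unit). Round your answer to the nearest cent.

PV(remaining coupons) I = 1.13·e^(−0.0242·6/12) + 2.15·e^(−0.0242·10/12) = 3.2235
Current forward F = (S − I)·e^(rT) = (116.79 − 3.2235)·e^(0.0242·12/12) = 113.5665 × 1.024495 = 116.3483
Value (long) = (F − K)·e^(−rT) = (116.3483 − 106.18) × 0.976090 = 9.9252
Short position value = −(long value) = -€9.93

-€9.93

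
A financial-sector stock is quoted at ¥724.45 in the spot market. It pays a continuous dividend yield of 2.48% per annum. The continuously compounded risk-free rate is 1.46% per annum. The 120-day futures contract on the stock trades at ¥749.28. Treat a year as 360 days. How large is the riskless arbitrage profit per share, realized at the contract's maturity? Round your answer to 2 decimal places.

¥27.29 per share

Fair futures: F* = S·e^(carry·T), with carry = (r − q) = 0.0146 − 0.0248 = -0.0102
F* = 724.45 · e^(-0.0102 × 120/360) = 724.45 · e^-0.003400 = 724.45 × 0.996606 = ¥721.9912
Market ¥749.28 > fair ¥721.9912: forward overpriced → cash-and-carry (buy spot, short the forward).
At maturity, profit = |F_mkt − F*| = |749.28 − 721.9912| = ¥27.29 per share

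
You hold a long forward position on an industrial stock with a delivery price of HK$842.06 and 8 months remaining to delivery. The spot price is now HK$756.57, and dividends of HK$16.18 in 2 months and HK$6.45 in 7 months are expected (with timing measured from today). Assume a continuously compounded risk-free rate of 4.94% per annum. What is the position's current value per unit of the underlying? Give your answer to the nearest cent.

PV(remaining dividends) I = 16.18·e^(−0.0494·2/12) + 6.45·e^(−0.0494·7/12) = 22.3141
Current forward F = (S − I)·e^(rT) = (756.57 − 22.3141)·e^(0.0494·8/12) = 734.2559 × 1.033482 = 758.8403
Value (long) = (F − K)·e^(−rT) = (758.8403 − 842.06) × 0.967603 = -80.5236
Value = -HK$80.52

-HK$80.52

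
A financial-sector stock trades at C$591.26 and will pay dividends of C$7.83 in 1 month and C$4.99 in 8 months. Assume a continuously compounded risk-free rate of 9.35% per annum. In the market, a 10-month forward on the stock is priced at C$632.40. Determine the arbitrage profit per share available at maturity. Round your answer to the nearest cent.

PV(dividends) I = 7.83·e^(−0.0935·1/12) + 4.99·e^(−0.0935·8/12) = 12.4577
Fair forward F* = (S − I)·e^(rT) = (591.26 − 12.4577)·e^0.077917 = 578.8023 × 1.081033 = 625.7044
Market C$632.40 > fair 625.7044: forward overpriced → cash-and-carry (borrow at r, buy the stock and collect the dividends, short the forward).
Profit at T = |F_mkt − F*| = |632.40 − 625.7044| = C$6.70 per share

C$6.70 per share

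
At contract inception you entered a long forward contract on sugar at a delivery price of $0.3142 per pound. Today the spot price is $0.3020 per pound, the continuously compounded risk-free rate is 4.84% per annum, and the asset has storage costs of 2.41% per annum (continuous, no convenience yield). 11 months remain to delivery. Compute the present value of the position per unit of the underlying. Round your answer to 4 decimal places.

$0.0082 per pound

Current fair forward for the remaining 11 months: F = S·e^((r + u)·T), (r + u) = 0.0484 + 0.0241 = 0.0725
F = 0.3020 · e^(0.0725 × 11/12) = 0.3020 × 1.068716 = 0.3228
Value of long forward = (F − K)·e^(−rT) = (0.3228 − 0.3142) · e^(−0.0484·11/12)
= 0.0086 × 0.956603 = 0.0082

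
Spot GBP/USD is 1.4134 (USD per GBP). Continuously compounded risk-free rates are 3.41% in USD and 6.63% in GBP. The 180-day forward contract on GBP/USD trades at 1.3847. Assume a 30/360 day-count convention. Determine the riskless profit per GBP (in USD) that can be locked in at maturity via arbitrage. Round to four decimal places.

Fair forward: F* = S·e^(carry·T), with carry = (r_USD − r_GBP) = 0.0341 − 0.0663 = -0.0322
F* = 1.4134 · e^(-0.0322 × 180/360) = 1.4134 · e^-0.016100 = 1.4134 × 0.984029 = 1.3908
Market 1.3847 < fair 1.3908: forward underpriced → reverse cash-and-carry (short spot, go long the forward).
At maturity, profit = |F_mkt − F*| = |1.3847 − 1.3908| = 0.0061 per GBP (in USD)

0.0061 per GBP (in USD)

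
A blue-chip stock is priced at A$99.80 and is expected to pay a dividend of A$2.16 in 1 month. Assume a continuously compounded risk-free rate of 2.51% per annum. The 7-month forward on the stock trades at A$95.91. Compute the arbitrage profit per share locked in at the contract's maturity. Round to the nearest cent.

PV(dividends) I = 2.16·e^(−0.0251·1/12) = 2.1555
Fair forward F* = (S − I)·e^(rT) = (99.80 − 2.1555)·e^0.014642 = 97.6445 × 1.014750 = 99.0848
Market A$95.91 < fair 99.0848: forward underpriced → reverse cash-and-carry (short the stock, invest proceeds at r, pay the dividends, go long the forward).
Profit at T = |F_mkt − F*| = |95.91 − 99.0848| = A$3.17 per share

A$3.17 per share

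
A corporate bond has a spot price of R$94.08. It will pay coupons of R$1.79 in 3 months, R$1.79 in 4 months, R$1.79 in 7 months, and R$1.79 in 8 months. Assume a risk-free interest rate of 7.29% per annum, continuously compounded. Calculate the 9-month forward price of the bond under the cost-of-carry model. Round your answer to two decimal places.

PV(coupons) I = 1.79·e^(−0.0729·3/12) + 1.79·e^(−0.0729·4/12) + 1.79·e^(−0.0729·7/12) + 1.79·e^(−0.0729·8/12)
I = 1.7577 + 1.7470 + 1.7155 + 1.7051 = 6.9253
F = (S − I)·e^(rT) = (94.08 − 6.9253) · e^(0.0729·9/12)
= 87.1547 · e^0.054675 = 87.1547 × 1.056197 = R$92.05

R$92.05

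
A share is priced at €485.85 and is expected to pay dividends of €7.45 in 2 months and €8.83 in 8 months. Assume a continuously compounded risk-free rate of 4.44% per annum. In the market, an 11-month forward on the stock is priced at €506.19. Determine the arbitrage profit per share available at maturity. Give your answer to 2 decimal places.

PV(dividends) I = 7.45·e^(−0.0444·2/12) + 8.83·e^(−0.0444·8/12) = 15.9675
Fair forward F* = (S − I)·e^(rT) = (485.85 − 15.9675)·e^0.040700 = 469.8825 × 1.041540 = 489.4014
Market €506.19 > fair 489.4014: forward overpriced → cash-and-carry (borrow at r, buy the stock and collect the dividends, short the forward).
Profit at T = |F_mkt − F*| = |506.19 − 489.4014| = €16.79 per share

€16.79 per share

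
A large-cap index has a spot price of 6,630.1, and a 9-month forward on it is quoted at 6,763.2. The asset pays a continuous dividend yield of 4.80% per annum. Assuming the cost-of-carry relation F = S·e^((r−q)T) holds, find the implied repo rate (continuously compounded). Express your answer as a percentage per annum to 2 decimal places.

From F = S·e^((r−q)T): (r − q) = ln(F/S)/T
ln(6763.2/6630.1) = ln(1.020075) = 0.019876
(r − q) = 0.019876 / (9/12) = 0.026501
r = ln(F/S)/T + q = 0.026501 + 0.0480 = 0.074501
r = 7.45%

7.45%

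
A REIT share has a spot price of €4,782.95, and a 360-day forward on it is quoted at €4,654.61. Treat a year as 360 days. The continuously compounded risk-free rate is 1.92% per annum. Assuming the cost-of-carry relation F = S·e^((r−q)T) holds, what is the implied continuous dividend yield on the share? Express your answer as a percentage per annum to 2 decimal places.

From F = S·e^((r−q)T): (r − q) = ln(F/S)/T
ln(4654.61/4782.95) = ln(0.973167) = -0.027200
(r − q) = -0.027200 / (360/360) = -0.027200
q = r − ln(F/S)/T = 0.0192 + 0.027200 = 0.046400
q = 4.64%

4.64%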